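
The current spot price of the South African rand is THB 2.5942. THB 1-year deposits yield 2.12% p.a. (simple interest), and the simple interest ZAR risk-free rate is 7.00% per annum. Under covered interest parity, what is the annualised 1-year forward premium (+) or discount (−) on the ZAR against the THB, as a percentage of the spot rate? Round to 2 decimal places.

-4.56%

T = 1 year.
CIP forward (THB per ZAR) = 2.5942 × 1.021200/1.070000 = 2.4758851.
(F − S)/S ÷ T = (2.4758851 − 2.5942)/2.5942/1 = -0.045607 → -4.56%.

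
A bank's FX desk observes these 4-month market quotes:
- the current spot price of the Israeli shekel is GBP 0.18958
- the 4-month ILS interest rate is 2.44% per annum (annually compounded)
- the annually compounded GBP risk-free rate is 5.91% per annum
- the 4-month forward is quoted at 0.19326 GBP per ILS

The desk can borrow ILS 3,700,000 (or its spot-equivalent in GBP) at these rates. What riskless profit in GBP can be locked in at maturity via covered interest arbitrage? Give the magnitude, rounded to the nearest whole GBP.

GBP 5,830

T = 4/12 years.
Route A — deposit ILS, sell forward: 3,700,000 × 1.00806806 × 0.19326 = GBP 720,831.16.
Route B — convert at spot, deposit GBP: 3,700,000 × 0.18958 × 1.01932417 = GBP 715,000.86.
The quoted forward overvalues ILS, so borrow GBP, buy ILS at spot, deposit the ILS at 2.44%, and sell the proceeds forward at 0.19326.
Arbitrage profit = |720,831.16 − 715,000.86| = GBP 5,830.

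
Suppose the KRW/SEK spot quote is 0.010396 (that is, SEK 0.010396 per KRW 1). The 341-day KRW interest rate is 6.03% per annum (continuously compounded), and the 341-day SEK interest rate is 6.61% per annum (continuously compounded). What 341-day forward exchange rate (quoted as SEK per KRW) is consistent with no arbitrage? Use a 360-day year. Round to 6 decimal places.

T = 341/360 years.
SEK accumulates by e^(0.0661×341/360) = 1.064613.
Growth of 1 KRW over T: e^(0.0603×341/360) = 1.0587802.
So F = 0.010396 × 1.064613 / 1.0587802 = 0.01045327 (SEK/KRW).

0.010453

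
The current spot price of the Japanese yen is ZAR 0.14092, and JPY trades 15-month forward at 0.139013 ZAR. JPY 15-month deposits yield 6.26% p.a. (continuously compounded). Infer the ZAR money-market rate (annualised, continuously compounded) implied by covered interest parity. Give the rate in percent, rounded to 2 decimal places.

T = 15/12 years.
By CIP, F/S equals the ZAR-to-JPY growth ratio: 0.139013/0.14092 = 0.9864675.
The JPY side grows by e^(0.0626×15/12) = 1.081393.
Hence g_ZAR = 1.066759.
r = ln(1.066759)/(15/12) = 0.051700 → 5.17%.

5.17%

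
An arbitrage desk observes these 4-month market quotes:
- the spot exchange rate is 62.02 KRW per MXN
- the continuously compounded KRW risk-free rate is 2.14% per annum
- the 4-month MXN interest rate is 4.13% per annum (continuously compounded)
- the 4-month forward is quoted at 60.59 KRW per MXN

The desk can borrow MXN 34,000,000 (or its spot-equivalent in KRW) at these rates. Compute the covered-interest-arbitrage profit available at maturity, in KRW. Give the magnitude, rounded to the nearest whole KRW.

KRW 35,159,424

T = 4/12 years.
Keep in MXN, deliver into the forward: 34,000,000·1.013861863569·60.59 = KRW 2,088,616,270.66.
Swap to KRW now, deposit: 34,000,000·62.02·1.00715883616 = KRW 2,123,775,694.63.
The quoted forward undervalues MXN, so borrow MXN, convert to KRW at spot, deposit the KRW at 2.14%, and buy MXN forward at 60.59 to cover the loan.
Profit = 2,123,775,694.63 − 2,088,616,270.66 = KRW 35,159,424.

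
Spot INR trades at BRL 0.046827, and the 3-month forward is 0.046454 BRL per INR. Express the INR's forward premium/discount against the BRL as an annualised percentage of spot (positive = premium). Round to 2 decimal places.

-3.19%

T = 3/12 years.
(F − S)/S = (0.046454 − 0.046827)/0.046827 = -0.0079655.
Annualise by dividing by T: -0.0079655 / (3/12) = -0.031862 → -3.19%.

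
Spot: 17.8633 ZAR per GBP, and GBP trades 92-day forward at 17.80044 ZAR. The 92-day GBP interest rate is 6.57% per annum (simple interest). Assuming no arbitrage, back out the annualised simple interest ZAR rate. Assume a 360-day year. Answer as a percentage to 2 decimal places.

5.17%

T = 92/360 years.
By CIP, F/S equals the ZAR-to-GBP growth ratio: 17.80044/17.8633 = 0.9964811.
GBP growth factor: 1 + 0.0657×92/360 = 1.016790.
So the ZAR growth factor = 1.013212.
(1.013212 − 1)/T = 0.051699, i.e. 5.17%.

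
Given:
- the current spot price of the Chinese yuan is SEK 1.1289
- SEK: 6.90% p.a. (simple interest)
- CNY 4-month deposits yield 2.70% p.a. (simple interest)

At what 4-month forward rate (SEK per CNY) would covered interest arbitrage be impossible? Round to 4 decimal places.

1.1446

T = 4/12 years.
SEK growth factor: 1 + 0.0690×4/12 = 1.023000.
Growth of 1 CNY over T: 1 + 0.0270×4/12 = 1.009000.
So F = 1.1289 × 1.023000 / 1.009000 = 1.144564 (SEK/CNY).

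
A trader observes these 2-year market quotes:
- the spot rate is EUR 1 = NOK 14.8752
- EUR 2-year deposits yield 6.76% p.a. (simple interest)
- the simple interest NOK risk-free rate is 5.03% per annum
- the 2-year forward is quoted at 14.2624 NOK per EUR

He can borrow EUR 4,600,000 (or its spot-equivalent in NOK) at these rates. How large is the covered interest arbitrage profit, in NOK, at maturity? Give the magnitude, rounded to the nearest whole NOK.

NOK 832,456

T = 2 years.
Route A — deposit EUR, sell forward: 4,600,000 × 1.135200 × 14.2624 = NOK 74,477,111.81.
Route B — convert at spot, deposit NOK: 4,600,000 × 14.8752 × 1.100600 = NOK 75,309,567.55.
The quoted forward undervalues EUR, so borrow EUR, convert to NOK at spot, deposit the NOK at 5.03%, and buy EUR forward at 14.2624 to cover the loan.
Profit = 75,309,567.55 − 74,477,111.81 = NOK 832,456.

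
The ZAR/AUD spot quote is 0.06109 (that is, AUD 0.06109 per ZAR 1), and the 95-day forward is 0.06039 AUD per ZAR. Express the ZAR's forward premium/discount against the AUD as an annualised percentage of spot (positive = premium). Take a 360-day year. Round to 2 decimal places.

T = 95/360 years.
(F − S)/S = (0.06039 − 0.06109)/0.06109 = -0.0114585.
×(1/T) gives -4.34% p.a.

-4.34%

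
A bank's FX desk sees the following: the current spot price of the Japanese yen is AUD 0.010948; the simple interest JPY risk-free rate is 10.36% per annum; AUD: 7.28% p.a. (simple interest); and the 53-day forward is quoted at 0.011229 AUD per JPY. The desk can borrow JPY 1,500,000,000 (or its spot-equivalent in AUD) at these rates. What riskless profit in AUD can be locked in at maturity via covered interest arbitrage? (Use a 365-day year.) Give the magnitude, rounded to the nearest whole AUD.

AUD 501,285

T = 53/365 years.
Keep in JPY, deliver into the forward: 1,500,000,000·1.0150432877·0.011229 = AUD 17,096,881.62.
Swap to AUD now, deposit: 1,500,000,000·0.010948·1.0105709589 = AUD 16,595,596.29.
The quoted forward overvalues JPY, so borrow AUD, buy JPY at spot, deposit the JPY at 10.36%, and sell the proceeds forward at 0.011229.
Profit = 17,096,881.62 − 16,595,596.29 = AUD 501,285.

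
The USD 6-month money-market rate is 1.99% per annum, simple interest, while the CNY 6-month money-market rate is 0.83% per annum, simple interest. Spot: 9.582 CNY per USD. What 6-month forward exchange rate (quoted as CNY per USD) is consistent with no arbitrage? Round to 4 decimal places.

9.5270

T = 6/12 years.
CNY growth factor: 1 + 0.0083×6/12 = 1.004150.
USD growth factor: 1 + 0.0199×6/12 = 1.009950.
So F = 9.582 × 1.004150 / 1.009950 = 9.526972 (CNY/USD).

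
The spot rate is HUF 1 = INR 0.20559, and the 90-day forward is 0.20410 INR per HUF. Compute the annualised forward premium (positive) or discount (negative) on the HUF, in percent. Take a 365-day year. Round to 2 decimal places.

T = 90/365 years.
(F − S)/S = (0.20410 − 0.20559)/0.20559 = -0.0072474.
Per annum: -0.0072474 / (90/365) = -0.029392 = -2.94%.

-2.94%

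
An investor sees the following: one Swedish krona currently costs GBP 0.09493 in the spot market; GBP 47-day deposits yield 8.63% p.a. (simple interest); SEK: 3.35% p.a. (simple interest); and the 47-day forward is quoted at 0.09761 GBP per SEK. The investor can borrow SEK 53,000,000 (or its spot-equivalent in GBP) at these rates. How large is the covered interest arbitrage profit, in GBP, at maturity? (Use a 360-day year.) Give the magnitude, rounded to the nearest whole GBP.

T = 47/360 years.
Keep in SEK, deliver into the forward: 53,000,000·1.004373611·0.09761 = GBP 5,195,956.13.
Swap to GBP now, deposit: 53,000,000·0.09493·1.011266944 = GBP 5,087,977.26.
The quoted forward overvalues SEK, so borrow GBP, buy SEK at spot, deposit the SEK at 3.35%, and sell the proceeds forward at 0.09761.
Arbitrage profit = |5,195,956.13 − 5,087,977.26| = GBP 107,979.

GBP 107,979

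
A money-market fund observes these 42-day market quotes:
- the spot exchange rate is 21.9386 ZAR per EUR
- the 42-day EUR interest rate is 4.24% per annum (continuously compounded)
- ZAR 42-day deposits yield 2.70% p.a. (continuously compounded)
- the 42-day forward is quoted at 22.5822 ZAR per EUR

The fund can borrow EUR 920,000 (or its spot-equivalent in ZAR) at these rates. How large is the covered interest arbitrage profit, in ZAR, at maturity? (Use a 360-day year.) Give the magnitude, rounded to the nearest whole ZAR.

ZAR 631,458

T = 42/360 years.
Invest the EUR and cover forward: 920,000 × 1.0049589216 × 22.5822 = ZAR 20,878,648.69.
Convert at spot and invest in ZAR: 920,000 × 21.9386 × 1.0031549665 = ZAR 20,247,190.30.
The quoted forward overvalues EUR, so borrow ZAR, buy EUR at spot, deposit the EUR at 4.24%, and sell the proceeds forward at 22.5822.
The gap between the two covered legs is ZAR 631,458.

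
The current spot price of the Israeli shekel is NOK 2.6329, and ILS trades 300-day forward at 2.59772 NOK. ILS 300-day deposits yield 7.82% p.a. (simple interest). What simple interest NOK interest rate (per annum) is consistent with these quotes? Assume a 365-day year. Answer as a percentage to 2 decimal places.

6.09%

T = 300/365 years.
F/S = 2.59772/2.6329 = 0.9866383 = (growth of NOK) / (growth of ILS).
The ILS side grows by 1 + 0.0782×300/365 = 1.064274.
Hence g_NOK = 1.0500535.
r = (1.0500535 − 1)/(300/365) = 0.060898 → 6.09%.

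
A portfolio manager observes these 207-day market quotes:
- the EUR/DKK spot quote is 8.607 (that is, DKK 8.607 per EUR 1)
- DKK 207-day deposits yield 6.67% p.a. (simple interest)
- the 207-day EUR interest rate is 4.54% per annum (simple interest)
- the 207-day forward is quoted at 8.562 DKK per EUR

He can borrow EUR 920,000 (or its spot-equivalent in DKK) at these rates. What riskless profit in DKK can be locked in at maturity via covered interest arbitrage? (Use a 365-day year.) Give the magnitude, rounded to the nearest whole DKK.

T = 207/365 years.
Invest the EUR and cover forward: 920,000 × 1.025747397 × 8.562 = DKK 8,079,853.28.
Convert at spot and invest in DKK: 920,000 × 8.607 × 1.037827123 = DKK 8,217,971.80.
The quoted forward undervalues EUR, so borrow EUR, convert to DKK at spot, deposit the DKK at 6.67%, and buy EUR forward at 8.562 to cover the loan.
Profit = 8,217,971.80 − 8,079,853.28 = DKK 138,119.

DKK 138,119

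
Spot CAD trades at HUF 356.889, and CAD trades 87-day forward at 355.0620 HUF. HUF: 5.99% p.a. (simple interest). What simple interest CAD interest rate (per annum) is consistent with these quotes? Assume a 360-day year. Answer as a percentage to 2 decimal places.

8.15%

T = 87/360 years.
F/S = 355.062/356.889 = 0.9948808 = (growth of HUF) / (growth of CAD).
HUF growth factor: 1 + 0.0599×87/360 = 1.0144758.
So the CAD growth factor = 1.0196958.
r = (1.0196958 − 1)/(87/360) = 0.081500 → 8.15%.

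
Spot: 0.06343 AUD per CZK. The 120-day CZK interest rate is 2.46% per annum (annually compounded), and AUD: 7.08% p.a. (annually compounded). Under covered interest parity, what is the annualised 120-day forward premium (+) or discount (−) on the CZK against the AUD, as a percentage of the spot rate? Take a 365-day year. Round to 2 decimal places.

+4.44%

T = 120/365 years.
No-arbitrage forward: 0.06343 × 1.0227445 / 1.0080218 = 0.06435643 AUD/CZK.
Annualised premium = (F − S)/S × (1/T) = (0.06435643 − 0.06343)/0.06343 ÷ (120/365) = 4.44%.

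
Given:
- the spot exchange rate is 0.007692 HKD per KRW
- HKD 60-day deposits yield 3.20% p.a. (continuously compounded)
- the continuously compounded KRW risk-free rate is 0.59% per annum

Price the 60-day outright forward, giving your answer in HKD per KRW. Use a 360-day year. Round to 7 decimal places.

T = 60/360 years.
HKD accumulates by e^(0.0320×60/360) = 1.0053476.
KRW growth factor: e^(0.0059×60/360) = 1.0009838.
Forward (HKD per KRW) = 0.007692 × 1.0053476 / 1.0009838 = 0.007725533.

0.0077255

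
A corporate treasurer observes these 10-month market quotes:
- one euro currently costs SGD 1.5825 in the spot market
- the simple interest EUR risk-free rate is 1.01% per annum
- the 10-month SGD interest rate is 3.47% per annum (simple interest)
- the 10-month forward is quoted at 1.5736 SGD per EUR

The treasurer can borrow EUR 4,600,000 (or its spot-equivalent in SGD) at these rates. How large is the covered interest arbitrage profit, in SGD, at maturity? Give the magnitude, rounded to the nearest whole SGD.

SGD 190,514

T = 10/12 years.
Keep in EUR, deliver into the forward: 4,600,000·1.008416667·1.5736 = SGD 7,299,484.55.
Swap to SGD now, deposit: 4,600,000·1.5825·1.028916667 = SGD 7,489,998.88.
The quoted forward undervalues EUR, so borrow EUR, convert to SGD at spot, deposit the SGD at 3.47%, and buy EUR forward at 1.5736 to cover the loan.
Profit = 7,489,998.88 − 7,299,484.55 = SGD 190,514.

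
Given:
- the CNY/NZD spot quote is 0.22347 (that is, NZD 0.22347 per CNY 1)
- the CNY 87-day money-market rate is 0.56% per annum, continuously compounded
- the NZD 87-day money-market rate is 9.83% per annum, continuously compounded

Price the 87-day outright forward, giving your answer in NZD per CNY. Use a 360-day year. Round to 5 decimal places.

T = 87/360 years.
NZD accumulates by e^(0.0983×87/360) = 1.0240403.
CNY accumulates by e^(0.0056×87/360) = 1.0013542.
So F = 0.22347 × 1.0240403 / 1.0013542 = 0.2285328 (NZD/CNY).

0.22853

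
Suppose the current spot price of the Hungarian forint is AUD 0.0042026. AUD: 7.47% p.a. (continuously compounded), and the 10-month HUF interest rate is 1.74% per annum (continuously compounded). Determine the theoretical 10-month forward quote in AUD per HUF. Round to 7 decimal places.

0.0044081

T = 10/12 years.
Growth of 1 AUD over T: e^(0.0747×10/12) = 1.0642284.
HUF growth factor: e^(0.0174×10/12) = 1.0146056.
So F = 0.0042026 × 1.0642284 / 1.0146056 = 0.004408143 (AUD/HUF).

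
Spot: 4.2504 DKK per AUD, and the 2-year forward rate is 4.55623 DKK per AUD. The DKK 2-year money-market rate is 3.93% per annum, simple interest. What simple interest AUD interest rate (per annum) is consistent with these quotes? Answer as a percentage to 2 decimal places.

0.31%

T = 2 years.
F/S = 4.55623/4.2504 = 1.0719532 = (growth of DKK) / (growth of AUD).
DKK growth factor: 1 + 0.0393×2 = 1.078600.
Hence g_AUD = 1.0062006.
r = (1.0062006 − 1)/2 = 0.003100 → 0.31%.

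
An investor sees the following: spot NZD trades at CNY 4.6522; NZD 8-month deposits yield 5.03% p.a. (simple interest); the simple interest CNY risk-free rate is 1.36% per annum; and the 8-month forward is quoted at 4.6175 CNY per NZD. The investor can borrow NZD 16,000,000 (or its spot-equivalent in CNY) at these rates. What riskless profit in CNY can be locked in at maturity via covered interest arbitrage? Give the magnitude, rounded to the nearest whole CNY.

CNY 1,247,364

T = 8/12 years.
Route A — deposit NZD, sell forward: 16,000,000 × 1.0335333333 × 4.6175 = CNY 76,357,442.66.
Route B — convert at spot, deposit CNY: 16,000,000 × 4.6522 × 1.0090666667 = CNY 75,110,079.15.
The quoted forward overvalues NZD, so borrow CNY, buy NZD at spot, deposit the NZD at 5.03%, and sell the proceeds forward at 4.6175.
Arbitrage profit = |76,357,442.66 − 75,110,079.15| = CNY 1,247,364.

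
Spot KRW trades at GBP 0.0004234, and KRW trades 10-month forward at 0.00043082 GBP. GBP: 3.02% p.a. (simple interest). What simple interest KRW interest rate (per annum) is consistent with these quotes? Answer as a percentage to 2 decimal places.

T = 10/12 years.
CIP gives F = S · g_GBP/g_KRW, so g_GBP/g_KRW = 0.00043082/0.0004234 = 1.0175248.
GBP growth factor: 1 + 0.0302×10/12 = 1.0251667.
Hence g_KRW = 1.0075103.
(1.0075103 − 1)/T = 0.009012, i.e. 0.90%.

0.90%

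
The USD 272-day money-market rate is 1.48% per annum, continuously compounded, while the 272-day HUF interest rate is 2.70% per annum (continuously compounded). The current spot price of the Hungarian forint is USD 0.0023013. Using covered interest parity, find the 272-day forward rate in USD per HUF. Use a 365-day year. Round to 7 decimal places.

0.0022805

T = 272/365 years.
Growth of 1 USD over T: e^(0.0148×272/365) = 1.0110901.
HUF accumulates by e^(0.0270×272/365) = 1.0203243.
Forward (USD per HUF) = 0.0023013 × 1.0110901 / 1.0203243 = 0.002280473.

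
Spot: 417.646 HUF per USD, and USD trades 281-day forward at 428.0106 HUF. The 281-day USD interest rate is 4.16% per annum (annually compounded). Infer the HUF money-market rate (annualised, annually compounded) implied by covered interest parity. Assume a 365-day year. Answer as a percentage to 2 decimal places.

T = 281/365 years.
CIP gives F = S · g_HUF/g_USD, so g_HUF/g_USD = 428.0106/417.646 = 1.0248167.
USD growth factor: (1 + 0.0416)^(281/365) = 1.0318756.
That pins the HUF growth at 1.0574833.
Annualise: 1.0574833^(365/281) − 1 = 0.075300 = 7.53%.

7.53%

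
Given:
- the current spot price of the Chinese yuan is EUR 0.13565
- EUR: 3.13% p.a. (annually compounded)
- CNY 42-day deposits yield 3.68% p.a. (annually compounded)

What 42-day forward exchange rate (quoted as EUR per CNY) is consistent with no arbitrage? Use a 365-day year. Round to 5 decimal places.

0.13557

T = 42/365 years.
EUR accumulates by (1 + 0.0313)^(42/365) = 1.0035527.
Growth of 1 CNY over T: (1 + 0.0368)^(42/365) = 1.0041671.
Forward (EUR per CNY) = 0.13565 × 1.0035527 / 1.0041671 = 0.1355670.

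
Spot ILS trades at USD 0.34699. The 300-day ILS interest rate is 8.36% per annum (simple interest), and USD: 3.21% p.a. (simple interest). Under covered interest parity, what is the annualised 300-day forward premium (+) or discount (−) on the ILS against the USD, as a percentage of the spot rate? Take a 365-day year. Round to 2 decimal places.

T = 300/365 years.
No-arbitrage forward: 0.34699 × 1.0263836 / 1.0687123 = 0.33324670 USD/ILS.
(F − S)/S ÷ T = (0.33324670 − 0.34699)/0.34699/(300/365) = -0.048189 → -4.82%.

-4.82%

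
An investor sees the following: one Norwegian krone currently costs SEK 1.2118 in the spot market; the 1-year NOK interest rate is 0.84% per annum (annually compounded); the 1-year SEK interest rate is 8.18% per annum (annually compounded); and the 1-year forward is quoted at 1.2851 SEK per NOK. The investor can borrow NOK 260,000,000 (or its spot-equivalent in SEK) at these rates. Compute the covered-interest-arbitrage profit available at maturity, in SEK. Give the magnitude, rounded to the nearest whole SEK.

T = 1 year.
Invest the NOK and cover forward: 260,000,000 × 1.008400 × 1.2851 = SEK 336,932,658.40.
Convert at spot and invest in SEK: 260,000,000 × 1.2118 × 1.081800 = SEK 340,840,562.40.
The quoted forward undervalues NOK, so borrow NOK, convert to SEK at spot, deposit the SEK at 8.18%, and buy NOK forward at 1.2851 to cover the loan.
Arbitrage profit = |336,932,658.40 − 340,840,562.40| = SEK 3,907,904.

SEK 3,907,904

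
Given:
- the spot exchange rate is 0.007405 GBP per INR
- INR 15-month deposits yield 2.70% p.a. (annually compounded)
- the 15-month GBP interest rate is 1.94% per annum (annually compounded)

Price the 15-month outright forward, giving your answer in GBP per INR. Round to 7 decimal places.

0.0073366

T = 15/12 years.
GBP growth factor: (1 + 0.0194)^(15/12) = 1.0243085.
INR growth factor: (1 + 0.0270)^(15/12) = 1.0338631.
CIP: F = S · (grow GBP)/(grow INR) = 0.007405 × 1.0243085/1.0338631 = 0.007336566 GBP per INR.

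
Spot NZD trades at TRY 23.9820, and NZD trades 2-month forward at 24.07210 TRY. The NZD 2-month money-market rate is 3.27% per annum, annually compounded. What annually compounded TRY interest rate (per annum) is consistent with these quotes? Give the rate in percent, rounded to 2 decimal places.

5.62%

T = 2/12 years.
F/S = 24.0721/23.982 = 1.0037570 = (growth of TRY) / (growth of NZD).
The NZD side grows by (1 + 0.0327)^(2/12) = 1.0053772.
Hence g_TRY = 1.0091544.
Annualise: 1.0091544^(12/2) − 1 = 0.056199 = 5.62%.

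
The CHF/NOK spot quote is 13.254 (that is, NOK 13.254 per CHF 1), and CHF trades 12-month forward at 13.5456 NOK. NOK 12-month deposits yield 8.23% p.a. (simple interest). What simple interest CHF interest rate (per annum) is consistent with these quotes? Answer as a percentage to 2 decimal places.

5.90%

T = 1 year.
By CIP, F/S equals the NOK-to-CHF growth ratio: 13.5456/13.254 = 1.0220009.
NOK growth factor: 1 + 0.0823×1 = 1.082300.
Hence g_CHF = 1.059001.
r = (1.059001 − 1)/1 = 0.059001 → 5.90%.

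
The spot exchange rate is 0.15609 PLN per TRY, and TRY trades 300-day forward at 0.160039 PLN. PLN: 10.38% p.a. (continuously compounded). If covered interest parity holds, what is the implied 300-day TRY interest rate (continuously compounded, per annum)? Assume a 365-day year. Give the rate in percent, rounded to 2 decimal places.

T = 300/365 years.
CIP gives F = S · g_PLN/g_TRY, so g_PLN/g_TRY = 0.160039/0.15609 = 1.0252995.
The PLN side grows by e^(0.1038×300/365) = 1.0890601.
So the TRY growth factor = 1.0621873.
r = ln(1.0621873)/(300/365) = 0.073402 → 7.34%.

7.34%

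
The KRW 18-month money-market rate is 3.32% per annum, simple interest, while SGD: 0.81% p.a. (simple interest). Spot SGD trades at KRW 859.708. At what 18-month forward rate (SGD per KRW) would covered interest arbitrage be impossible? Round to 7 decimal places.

T = 18/12 years.
KRW accumulates by 1 + 0.0332×18/12 = 1.049800.
SGD growth factor: 1 + 0.0081×18/12 = 1.012150.
Forward (KRW per SGD) = 859.708 × 1.049800 / 1.012150 = 891.6875.
Invert for SGD per KRW: 1 / 891.6875 = 0.0011215.

0.0011215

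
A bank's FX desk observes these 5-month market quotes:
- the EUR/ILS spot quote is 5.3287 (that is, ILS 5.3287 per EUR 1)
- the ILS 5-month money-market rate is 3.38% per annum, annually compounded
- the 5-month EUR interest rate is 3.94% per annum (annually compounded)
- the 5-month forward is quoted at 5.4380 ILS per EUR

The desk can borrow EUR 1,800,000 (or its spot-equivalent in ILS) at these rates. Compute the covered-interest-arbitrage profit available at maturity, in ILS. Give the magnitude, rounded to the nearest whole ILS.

ILS 221,850

T = 5/12 years.
Invest the EUR and cover forward: 1,800,000 × 1.016231838 × 5.4380 = ILS 9,947,283.72.
Convert at spot and invest in ILS: 1,800,000 × 5.3287 × 1.013946919 = ILS 9,725,434.11.
The quoted forward overvalues EUR, so borrow ILS, buy EUR at spot, deposit the EUR at 3.94%, and sell the proceeds forward at 5.4380.
Arbitrage profit = |9,947,283.72 − 9,725,434.11| = ILS 221,850.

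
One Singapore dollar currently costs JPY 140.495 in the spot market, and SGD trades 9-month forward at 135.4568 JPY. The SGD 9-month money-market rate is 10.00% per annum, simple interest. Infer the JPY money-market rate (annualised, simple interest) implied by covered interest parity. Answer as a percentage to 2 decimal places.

4.86%

T = 9/12 years.
CIP gives F = S · g_JPY/g_SGD, so g_JPY/g_SGD = 135.4568/140.495 = 0.9641396.
SGD growth factor: 1 + 0.1000×9/12 = 1.075000.
Hence g_JPY = 1.0364501.
r = (1.0364501 − 1)/(9/12) = 0.048600 → 4.86%.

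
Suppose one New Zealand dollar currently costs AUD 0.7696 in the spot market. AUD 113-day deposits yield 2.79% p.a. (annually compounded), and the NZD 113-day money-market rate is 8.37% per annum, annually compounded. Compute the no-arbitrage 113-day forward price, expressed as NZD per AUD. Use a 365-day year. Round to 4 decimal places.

T = 113/365 years.
Growth of 1 AUD over T: (1 + 0.0279)^(113/365) = 1.0085556.
Growth of 1 NZD over T: (1 + 0.0837)^(113/365) = 1.0251973.
CIP: F = S · (grow AUD)/(grow NZD) = 0.7696 × 1.0085556/1.0251973 = 0.7571073 AUD per NZD.
Quoted the other way: 1/0.7571073 = 1.3208 NZD per AUD.

1.3208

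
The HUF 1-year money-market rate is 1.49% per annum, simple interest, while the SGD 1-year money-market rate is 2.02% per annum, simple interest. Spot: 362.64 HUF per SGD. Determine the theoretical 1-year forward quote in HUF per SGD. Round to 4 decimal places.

T = 1 year.
Growth of 1 HUF over T: 1 + 0.0149×1 = 1.014900.
Growth of 1 SGD over T: 1 + 0.0202×1 = 1.020200.
So F = 362.64 × 1.014900 / 1.020200 = 360.756064 (HUF/SGD).

360.7561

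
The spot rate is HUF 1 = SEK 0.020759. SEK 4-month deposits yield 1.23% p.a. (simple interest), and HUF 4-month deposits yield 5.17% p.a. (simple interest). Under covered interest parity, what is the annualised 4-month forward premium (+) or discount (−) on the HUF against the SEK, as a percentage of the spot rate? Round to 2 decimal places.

T = 4/12 years.
CIP forward (SEK per HUF) = 0.020759 × 1.004100/1.0172333 = 0.020490985.
Annualised premium = (F − S)/S × (1/T) = (0.020490985 − 0.020759)/0.020759 ÷ (4/12) = -3.87%.

-3.87%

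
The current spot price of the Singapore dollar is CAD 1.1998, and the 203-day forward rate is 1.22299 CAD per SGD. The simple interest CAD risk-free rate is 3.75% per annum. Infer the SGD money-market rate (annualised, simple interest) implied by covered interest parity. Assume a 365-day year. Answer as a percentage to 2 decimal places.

0.27%

T = 203/365 years.
F/S = 1.22299/1.1998 = 1.0193282 = (growth of CAD) / (growth of SGD).
The CAD side grows by 1 + 0.0375×203/365 = 1.0208562.
Hence g_SGD = 1.001499.
(1.001499 − 1)/T = 0.002695, i.e. 0.27%.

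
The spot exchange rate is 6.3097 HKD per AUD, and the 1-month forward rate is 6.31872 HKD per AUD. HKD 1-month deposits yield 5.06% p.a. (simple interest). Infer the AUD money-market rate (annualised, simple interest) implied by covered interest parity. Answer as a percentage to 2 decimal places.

T = 1/12 years.
CIP gives F = S · g_HKD/g_AUD, so g_HKD/g_AUD = 6.31872/6.3097 = 1.0014295.
HKD growth factor: 1 + 0.0506×1/12 = 1.0042167.
That pins the AUD growth at 1.0027832.
(1.0027832 − 1)/T = 0.033398, i.e. 3.34%.

3.34%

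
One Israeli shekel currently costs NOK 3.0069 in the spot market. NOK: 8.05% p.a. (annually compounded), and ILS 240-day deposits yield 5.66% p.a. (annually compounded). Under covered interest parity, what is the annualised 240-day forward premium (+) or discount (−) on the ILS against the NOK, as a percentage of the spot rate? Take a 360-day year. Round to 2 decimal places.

T = 240/360 years.
CIP forward (NOK per ILS) = 3.0069 × 1.0529713/1.0373861 = 3.0520742.
(F − S)/S ÷ T = (3.0520742 − 3.0069)/3.0069/(240/360) = 0.022535 → 2.25%.

+2.25%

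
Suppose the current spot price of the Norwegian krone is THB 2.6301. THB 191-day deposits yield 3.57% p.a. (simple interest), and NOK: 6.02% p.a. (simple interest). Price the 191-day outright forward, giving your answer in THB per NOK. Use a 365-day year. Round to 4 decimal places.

2.5974

T = 191/365 years.
THB growth factor: 1 + 0.0357×191/365 = 1.0186814.
NOK accumulates by 1 + 0.0602×191/365 = 1.0315019.
Forward (THB per NOK) = 2.6301 × 1.0186814 / 1.0315019 = 2.597411.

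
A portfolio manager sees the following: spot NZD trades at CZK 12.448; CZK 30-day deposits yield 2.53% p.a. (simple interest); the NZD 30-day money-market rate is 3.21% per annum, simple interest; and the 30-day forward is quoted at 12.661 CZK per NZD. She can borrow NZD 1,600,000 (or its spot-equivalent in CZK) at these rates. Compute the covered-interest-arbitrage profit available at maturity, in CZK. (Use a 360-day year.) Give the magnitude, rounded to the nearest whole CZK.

T = 30/360 years.
Route A — deposit NZD, sell forward: 1,600,000 × 1.002675 × 12.661 = CZK 20,311,789.08.
Route B — convert at spot, deposit CZK: 1,600,000 × 12.448 × 1.0021083333 = CZK 19,958,791.25.
The quoted forward overvalues NZD, so borrow CZK, buy NZD at spot, deposit the NZD at 3.21%, and sell the proceeds forward at 12.661.
Profit = 20,311,789.08 − 19,958,791.25 = CZK 352,998.

CZK 352,998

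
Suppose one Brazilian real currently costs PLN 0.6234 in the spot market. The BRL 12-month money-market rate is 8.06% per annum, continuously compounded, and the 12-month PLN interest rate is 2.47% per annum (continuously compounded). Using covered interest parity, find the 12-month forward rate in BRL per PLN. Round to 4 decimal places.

T = 1 year.
PLN growth factor: e^(0.0247×1) = 1.0250076.
BRL growth factor: e^(0.0806×1) = 1.0839372.
CIP: F = S · (grow PLN)/(grow BRL) = 0.6234 × 1.0250076/1.0839372 = 0.5895081 PLN per BRL.
Invert for BRL per PLN: 1 / 0.5895081 = 1.6963.

1.6963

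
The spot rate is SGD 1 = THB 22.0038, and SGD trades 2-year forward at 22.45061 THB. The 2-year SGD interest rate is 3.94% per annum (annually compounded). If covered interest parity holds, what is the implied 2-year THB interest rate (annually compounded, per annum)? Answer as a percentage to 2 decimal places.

T = 2 years.
By CIP, F/S equals the THB-to-SGD growth ratio: 22.45061/22.0038 = 1.0203060.
The SGD side grows by (1 + 0.0394)^2 = 1.0803524.
That pins the THB growth at 1.102290.
Annualise: 1.102290^(1/2) − 1 = 0.049900 = 4.99%.

4.99%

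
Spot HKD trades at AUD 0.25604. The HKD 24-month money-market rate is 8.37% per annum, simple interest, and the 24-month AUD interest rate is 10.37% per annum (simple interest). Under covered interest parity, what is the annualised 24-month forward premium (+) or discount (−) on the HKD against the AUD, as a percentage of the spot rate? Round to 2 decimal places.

+1.71%

T = 2 years.
F = S · g_AUD/g_HKD = 0.25604 × 1.207400/1.167400 = 0.26481300.
Annualised premium = (F − S)/S × (1/T) = (0.26481300 − 0.25604)/0.25604 ÷ 2 = 1.71%.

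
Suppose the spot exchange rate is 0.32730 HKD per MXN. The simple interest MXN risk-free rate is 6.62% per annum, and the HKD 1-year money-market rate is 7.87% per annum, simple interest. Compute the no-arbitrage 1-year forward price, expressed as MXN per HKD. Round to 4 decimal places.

T = 1 year.
HKD accumulates by 1 + 0.0787×1 = 1.078700.
Growth of 1 MXN over T: 1 + 0.0662×1 = 1.066200.
Forward (HKD per MXN) = 0.3273 × 1.078700 / 1.066200 = 0.3311372.
Quoted the other way: 1/0.3311372 = 3.0199 MXN per HKD.

3.0199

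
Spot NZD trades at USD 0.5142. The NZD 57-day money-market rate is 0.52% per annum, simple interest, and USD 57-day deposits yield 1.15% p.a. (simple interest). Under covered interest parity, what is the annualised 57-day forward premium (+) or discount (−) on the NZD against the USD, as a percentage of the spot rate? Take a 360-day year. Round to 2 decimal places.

T = 57/360 years.
CIP forward (USD per NZD) = 0.5142 × 1.0018208/1.0008233 = 0.5147125.
(F − S)/S ÷ T = (0.5147125 − 0.5142)/0.5142/(57/360) = 0.006295 → 0.63%.

+0.63%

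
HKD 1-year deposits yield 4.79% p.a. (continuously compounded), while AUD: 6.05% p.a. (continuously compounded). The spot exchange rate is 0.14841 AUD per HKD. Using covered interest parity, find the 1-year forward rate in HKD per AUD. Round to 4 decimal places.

6.6537

T = 1 year.
Growth of 1 AUD over T: e^(0.0605×1) = 1.0623676.
HKD growth factor: e^(0.0479×1) = 1.0490657.
So F = 0.14841 × 1.0623676 / 1.0490657 = 0.1502918 (AUD/HKD).
Quoted the other way: 1/0.1502918 = 6.6537 HKD per AUD.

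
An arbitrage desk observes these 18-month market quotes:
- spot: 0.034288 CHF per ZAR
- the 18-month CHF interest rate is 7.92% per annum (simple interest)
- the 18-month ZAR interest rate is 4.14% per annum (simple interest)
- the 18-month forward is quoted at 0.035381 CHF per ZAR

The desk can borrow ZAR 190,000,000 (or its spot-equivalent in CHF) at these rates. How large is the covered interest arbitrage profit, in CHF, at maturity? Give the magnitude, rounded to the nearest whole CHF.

T = 18/12 years.
Keep in ZAR, deliver into the forward: 190,000,000·1.062100·0.035381 = CHF 7,139,850.42.
Swap to CHF now, deposit: 190,000,000·0.034288·1.118800 = CHF 7,288,668.74.
The quoted forward undervalues ZAR, so borrow ZAR, convert to CHF at spot, deposit the CHF at 7.92%, and buy ZAR forward at 0.035381 to cover the loan.
The gap between the two covered legs is CHF 148,818.

CHF 148,818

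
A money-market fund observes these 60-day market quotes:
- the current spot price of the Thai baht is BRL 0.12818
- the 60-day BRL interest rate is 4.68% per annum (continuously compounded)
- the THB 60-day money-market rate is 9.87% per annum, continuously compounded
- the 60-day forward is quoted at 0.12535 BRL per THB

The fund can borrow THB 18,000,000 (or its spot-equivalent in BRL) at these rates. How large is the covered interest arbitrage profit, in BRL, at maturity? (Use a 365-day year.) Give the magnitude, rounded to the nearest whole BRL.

BRL 31,852

T = 60/365 years.
Route A — deposit THB, sell forward: 18,000,000 × 1.016356992 × 0.12535 = BRL 2,293,206.28.
Route B — convert at spot, deposit BRL: 18,000,000 × 0.12818 × 1.007722819 = BRL 2,325,058.40.
The quoted forward undervalues THB, so borrow THB, convert to BRL at spot, deposit the BRL at 4.68%, and buy THB forward at 0.12535 to cover the loan.
Arbitrage profit = |2,293,206.28 − 2,325,058.40| = BRL 31,852.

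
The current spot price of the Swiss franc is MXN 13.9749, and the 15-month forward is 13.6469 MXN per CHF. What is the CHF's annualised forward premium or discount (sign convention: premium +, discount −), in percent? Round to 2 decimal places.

-1.88%

T = 15/12 years.
Period premium: (13.6469 − 13.9749)/13.9749 = -0.0234707.
Per annum: -0.0234707 / (15/12) = -0.018777 = -1.88%.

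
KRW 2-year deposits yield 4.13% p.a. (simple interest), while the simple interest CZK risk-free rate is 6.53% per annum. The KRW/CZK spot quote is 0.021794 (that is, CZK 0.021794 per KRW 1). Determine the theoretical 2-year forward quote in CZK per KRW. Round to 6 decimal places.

0.022760

T = 2 years.
CZK accumulates by 1 + 0.0653×2 = 1.130600.
Growth of 1 KRW over T: 1 + 0.0413×2 = 1.082600.
So F = 0.021794 × 1.130600 / 1.082600 = 0.02276030 (CZK/KRW).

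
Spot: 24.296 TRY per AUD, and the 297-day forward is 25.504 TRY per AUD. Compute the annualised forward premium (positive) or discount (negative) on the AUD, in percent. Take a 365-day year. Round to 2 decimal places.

+6.11%

T = 297/365 years.
(F − S)/S = (25.504 − 24.296)/24.296 = 0.0497201.
Annualise by dividing by T: 0.0497201 / (297/365) = 0.061104 → 6.11%.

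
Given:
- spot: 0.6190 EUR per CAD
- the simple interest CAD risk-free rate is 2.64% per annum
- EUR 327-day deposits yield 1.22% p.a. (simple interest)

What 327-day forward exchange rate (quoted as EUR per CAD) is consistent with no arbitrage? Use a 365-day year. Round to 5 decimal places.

T = 327/365 years.
EUR growth factor: 1 + 0.0122×327/365 = 1.0109299.
CAD growth factor: 1 + 0.0264×327/365 = 1.0236515.
Forward (EUR per CAD) = 0.619 × 1.0109299 / 1.0236515 = 0.6113073.

0.61131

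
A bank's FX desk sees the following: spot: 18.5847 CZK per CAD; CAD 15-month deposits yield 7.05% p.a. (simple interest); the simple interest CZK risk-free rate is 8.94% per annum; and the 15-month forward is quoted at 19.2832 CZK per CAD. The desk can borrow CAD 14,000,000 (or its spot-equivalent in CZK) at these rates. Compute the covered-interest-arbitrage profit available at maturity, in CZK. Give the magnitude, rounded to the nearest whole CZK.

CZK 4,493,885

T = 15/12 years.
Route A — deposit CAD, sell forward: 14,000,000 × 1.088125 × 19.2832 = CZK 293,755,448.00.
Route B — convert at spot, deposit CZK: 14,000,000 × 18.5847 × 1.111750 = CZK 289,261,563.15.
The quoted forward overvalues CAD, so borrow CZK, buy CAD at spot, deposit the CAD at 7.05%, and sell the proceeds forward at 19.2832.
Arbitrage profit = |293,755,448.00 − 289,261,563.15| = CZK 4,493,885.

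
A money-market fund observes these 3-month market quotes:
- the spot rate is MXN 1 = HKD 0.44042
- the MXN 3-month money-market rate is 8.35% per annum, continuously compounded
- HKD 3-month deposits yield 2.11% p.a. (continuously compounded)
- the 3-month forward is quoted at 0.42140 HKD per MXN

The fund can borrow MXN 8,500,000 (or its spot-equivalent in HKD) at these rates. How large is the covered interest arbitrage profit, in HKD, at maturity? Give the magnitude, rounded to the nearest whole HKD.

HKD 105,911

T = 3/12 years.
Keep in MXN, deliver into the forward: 8,500,000·1.021094407·0.42140 = HKD 3,657,458.06.
Swap to HKD now, deposit: 8,500,000·0.44042·1.005288937 = HKD 3,763,369.51.
The quoted forward undervalues MXN, so borrow MXN, convert to HKD at spot, deposit the HKD at 2.11%, and buy MXN forward at 0.42140 to cover the loan.
The gap between the two covered legs is HKD 105,911.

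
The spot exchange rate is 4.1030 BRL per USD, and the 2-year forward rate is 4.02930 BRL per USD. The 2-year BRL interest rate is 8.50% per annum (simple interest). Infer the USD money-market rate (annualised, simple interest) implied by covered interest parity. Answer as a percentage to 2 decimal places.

9.57%

T = 2 years.
By CIP, F/S equals the BRL-to-USD growth ratio: 4.0293/4.103 = 0.9820375.
BRL growth factor: 1 + 0.0850×2 = 1.170000.
Hence g_USD = 1.1914005.
(1.1914005 − 1)/T = 0.095700, i.e. 9.57%.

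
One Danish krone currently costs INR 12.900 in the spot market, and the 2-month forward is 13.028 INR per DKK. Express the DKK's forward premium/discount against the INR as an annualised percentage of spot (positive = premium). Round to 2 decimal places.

+5.95%

T = 2/12 years.
DKK trades forward at +0.99225% vs spot over the period.
×(1/T) gives 5.95% p.a.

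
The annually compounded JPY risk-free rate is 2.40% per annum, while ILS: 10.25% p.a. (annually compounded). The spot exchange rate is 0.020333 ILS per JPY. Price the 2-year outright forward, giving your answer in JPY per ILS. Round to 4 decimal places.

T = 2 years.
Growth of 1 ILS over T: (1 + 0.1025)^2 = 1.21550625.
JPY accumulates by (1 + 0.0240)^2 = 1.048576.
Forward (ILS per JPY) = 0.020333 × 1.21550625 / 1.048576 = 0.023569954.
Quoted the other way: 1/0.023569954 = 42.4269 JPY per ILS.

42.4269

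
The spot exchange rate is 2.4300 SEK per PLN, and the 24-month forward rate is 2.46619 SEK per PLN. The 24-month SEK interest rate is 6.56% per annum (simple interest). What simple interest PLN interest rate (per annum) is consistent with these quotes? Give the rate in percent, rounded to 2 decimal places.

5.73%

T = 2 years.
F/S = 2.46619/2.43 = 1.0148930 = (growth of SEK) / (growth of PLN).
The SEK side grows by 1 + 0.0656×2 = 1.131200.
That pins the PLN growth at 1.1146003.
(1.1146003 − 1)/T = 0.057300, i.e. 5.73%.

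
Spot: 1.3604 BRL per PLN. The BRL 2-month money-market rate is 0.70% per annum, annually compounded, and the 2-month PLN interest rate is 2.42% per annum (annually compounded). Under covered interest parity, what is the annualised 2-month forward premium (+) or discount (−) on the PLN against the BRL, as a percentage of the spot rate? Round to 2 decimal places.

-1.69%

T = 2/12 years.
No-arbitrage forward: 1.3604 × 1.0011633 / 1.0039933 = 1.3565654 BRL/PLN.
Annualised premium = (F − S)/S × (1/T) = (1.3565654 − 1.3604)/1.3604 ÷ (2/12) = -1.69%.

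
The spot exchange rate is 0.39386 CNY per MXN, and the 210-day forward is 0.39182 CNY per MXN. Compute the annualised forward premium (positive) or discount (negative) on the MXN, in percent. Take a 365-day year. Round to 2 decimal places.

T = 210/365 years.
MXN trades forward at -0.51795% vs spot over the period.
×(1/T) gives -0.90% p.a.

-0.90%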